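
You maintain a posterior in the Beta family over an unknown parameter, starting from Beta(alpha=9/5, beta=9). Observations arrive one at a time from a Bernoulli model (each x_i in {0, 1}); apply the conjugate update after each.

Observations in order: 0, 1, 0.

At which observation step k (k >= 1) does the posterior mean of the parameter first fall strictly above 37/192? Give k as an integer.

obs 1: x=0 → posterior Beta(9/5, 10)
obs 2: x=1 → posterior Beta(14/5, 10)
obs 3: x=0 → posterior Beta(14/5, 11)

k = 2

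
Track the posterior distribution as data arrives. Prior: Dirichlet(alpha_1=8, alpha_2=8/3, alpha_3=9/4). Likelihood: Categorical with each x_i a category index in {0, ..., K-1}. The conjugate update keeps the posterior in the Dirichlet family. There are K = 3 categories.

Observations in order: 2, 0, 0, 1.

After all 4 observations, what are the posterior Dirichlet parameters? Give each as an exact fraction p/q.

alpha_1=10, alpha_2=11/3, alpha_3=13/4

obs 1: x=2 → posterior Dirichlet(8, 8/3, 13/4)
obs 2: x=0 → posterior Dirichlet(9, 8/3, 13/4)
obs 3: x=0 → posterior Dirichlet(10, 8/3, 13/4)
obs 4: x=1 → posterior Dirichlet(10, 11/3, 13/4)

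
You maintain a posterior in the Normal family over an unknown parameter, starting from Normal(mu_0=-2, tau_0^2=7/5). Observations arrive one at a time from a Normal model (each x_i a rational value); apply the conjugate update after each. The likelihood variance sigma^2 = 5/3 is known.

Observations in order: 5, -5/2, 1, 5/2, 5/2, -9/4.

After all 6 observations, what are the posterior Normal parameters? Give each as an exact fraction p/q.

mu_0=325/604, tau_0^2=35/151

obs 1: x=5 → posterior Normal(55/46, 35/46)
obs 2: x=-5/2 → posterior Normal(5/134, 35/67)
obs 3: x=1 → posterior Normal(47/176, 35/88)
obs 4: x=5/2 → posterior Normal(76/109, 35/109)
obs 5: x=5/2 → posterior Normal(257/260, 7/26)
obs 6: x=-9/4 → posterior Normal(325/604, 35/151)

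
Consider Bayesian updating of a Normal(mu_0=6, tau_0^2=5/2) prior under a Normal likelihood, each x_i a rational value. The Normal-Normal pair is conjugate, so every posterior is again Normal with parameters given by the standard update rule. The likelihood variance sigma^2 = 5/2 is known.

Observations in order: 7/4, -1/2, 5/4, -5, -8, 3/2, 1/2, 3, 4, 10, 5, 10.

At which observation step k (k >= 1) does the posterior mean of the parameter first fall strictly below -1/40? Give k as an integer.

obs 1: x=7/4 → posterior Normal(31/8, 5/4)
obs 2: x=-1/2 → posterior Normal(29/12, 5/6)
obs 3: x=5/4 → posterior Normal(17/8, 5/8)
obs 4: x=-5 → posterior Normal(7/10, 1/2)
obs 5: x=-8 → posterior Normal(-3/4, 5/12)
obs 6: x=3/2 → posterior Normal(-3/7, 5/14)
obs 7: x=1/2 → posterior Normal(-5/16, 5/16)
obs 8: x=3 → posterior Normal(1/18, 5/18)
obs 9: x=4 → posterior Normal(9/20, 1/4)
obs 10: x=10 → posterior Normal(29/22, 5/22)
obs 11: x=5 → posterior Normal(13/8, 5/24)
obs 12: x=10 → posterior Normal(59/26, 5/26)

k = 5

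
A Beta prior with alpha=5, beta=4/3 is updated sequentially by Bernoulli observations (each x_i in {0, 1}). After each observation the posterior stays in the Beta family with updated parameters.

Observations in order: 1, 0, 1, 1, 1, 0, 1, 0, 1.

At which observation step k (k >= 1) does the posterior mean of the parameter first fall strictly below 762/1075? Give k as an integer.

k = 8

obs 1: x=1 → posterior Beta(6, 4/3)
obs 2: x=0 → posterior Beta(6, 7/3)
obs 3: x=1 → posterior Beta(7, 7/3)
obs 4: x=1 → posterior Beta(8, 7/3)
obs 5: x=1 → posterior Beta(9, 7/3)
obs 6: x=0 → posterior Beta(9, 10/3)
obs 7: x=1 → posterior Beta(10, 10/3)
obs 8: x=0 → posterior Beta(10, 13/3)
obs 9: x=1 → posterior Beta(11, 13/3)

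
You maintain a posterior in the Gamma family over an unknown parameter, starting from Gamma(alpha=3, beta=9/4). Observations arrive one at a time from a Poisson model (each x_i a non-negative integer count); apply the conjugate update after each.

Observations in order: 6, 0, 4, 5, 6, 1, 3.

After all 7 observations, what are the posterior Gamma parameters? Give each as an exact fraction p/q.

alpha=28, beta=37/4

obs 1: x=6 → posterior Gamma(9, 13/4)
obs 2: x=0 → posterior Gamma(9, 17/4)
obs 3: x=4 → posterior Gamma(13, 21/4)
obs 4: x=5 → posterior Gamma(18, 25/4)
obs 5: x=6 → posterior Gamma(24, 29/4)
obs 6: x=1 → posterior Gamma(25, 33/4)
obs 7: x=3 → posterior Gamma(28, 37/4)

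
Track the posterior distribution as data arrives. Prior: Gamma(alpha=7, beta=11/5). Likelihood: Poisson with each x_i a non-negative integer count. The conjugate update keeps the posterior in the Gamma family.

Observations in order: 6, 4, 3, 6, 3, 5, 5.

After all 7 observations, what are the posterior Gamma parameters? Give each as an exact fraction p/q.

obs 1: x=6 → posterior Gamma(13, 16/5)
obs 2: x=4 → posterior Gamma(17, 21/5)
obs 3: x=3 → posterior Gamma(20, 26/5)
obs 4: x=6 → posterior Gamma(26, 31/5)
obs 5: x=3 → posterior Gamma(29, 36/5)
obs 6: x=5 → posterior Gamma(34, 41/5)
obs 7: x=5 → posterior Gamma(39, 46/5)

alpha=39, beta=46/5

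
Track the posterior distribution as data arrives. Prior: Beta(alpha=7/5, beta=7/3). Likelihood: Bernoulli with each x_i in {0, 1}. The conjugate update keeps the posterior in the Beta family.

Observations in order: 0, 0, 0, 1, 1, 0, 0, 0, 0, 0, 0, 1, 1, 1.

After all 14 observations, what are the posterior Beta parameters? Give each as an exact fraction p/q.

obs 1: x=0 → posterior Beta(7/5, 10/3)
obs 2: x=0 → posterior Beta(7/5, 13/3)
obs 3: x=0 → posterior Beta(7/5, 16/3)
obs 4: x=1 → posterior Beta(12/5, 16/3)
obs 5: x=1 → posterior Beta(17/5, 16/3)
obs 6: x=0 → posterior Beta(17/5, 19/3)
obs 7: x=0 → posterior Beta(17/5, 22/3)
obs 8: x=0 → posterior Beta(17/5, 25/3)
obs 9: x=0 → posterior Beta(17/5, 28/3)
obs 10: x=0 → posterior Beta(17/5, 31/3)
obs 11: x=0 → posterior Beta(17/5, 34/3)
obs 12: x=1 → posterior Beta(22/5, 34/3)
obs 13: x=1 → posterior Beta(27/5, 34/3)
obs 14: x=1 → posterior Beta(32/5, 34/3)

alpha=32/5, beta=34/3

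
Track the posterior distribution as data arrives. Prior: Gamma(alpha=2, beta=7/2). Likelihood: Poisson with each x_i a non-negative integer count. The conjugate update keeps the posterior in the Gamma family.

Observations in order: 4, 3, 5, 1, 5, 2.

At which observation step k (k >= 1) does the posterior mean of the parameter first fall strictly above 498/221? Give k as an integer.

obs 1: x=4 → posterior Gamma(6, 9/2)
obs 2: x=3 → posterior Gamma(9, 11/2)
obs 3: x=5 → posterior Gamma(14, 13/2)
obs 4: x=1 → posterior Gamma(15, 15/2)
obs 5: x=5 → posterior Gamma(20, 17/2)
obs 6: x=2 → posterior Gamma(22, 19/2)

k = 5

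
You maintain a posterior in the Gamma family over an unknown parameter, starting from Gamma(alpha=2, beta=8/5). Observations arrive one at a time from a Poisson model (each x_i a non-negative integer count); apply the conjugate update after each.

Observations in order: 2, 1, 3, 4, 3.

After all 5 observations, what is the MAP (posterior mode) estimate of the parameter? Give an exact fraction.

70/33

obs 1: x=2 → posterior Gamma(4, 13/5)
obs 2: x=1 → posterior Gamma(5, 18/5)
obs 3: x=3 → posterior Gamma(8, 23/5)
obs 4: x=4 → posterior Gamma(12, 28/5)
obs 5: x=3 → posterior Gamma(15, 33/5)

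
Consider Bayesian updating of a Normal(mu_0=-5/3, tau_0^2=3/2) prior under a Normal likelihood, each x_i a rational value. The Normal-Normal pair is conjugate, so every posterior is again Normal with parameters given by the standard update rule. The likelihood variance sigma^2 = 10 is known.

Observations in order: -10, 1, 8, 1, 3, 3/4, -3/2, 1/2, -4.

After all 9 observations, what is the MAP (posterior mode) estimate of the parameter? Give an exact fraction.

obs 1: x=-10 → posterior Normal(-190/69, 30/23)
obs 2: x=1 → posterior Normal(-181/78, 15/13)
obs 3: x=8 → posterior Normal(-109/87, 30/29)
obs 4: x=1 → posterior Normal(-25/24, 15/16)
obs 5: x=3 → posterior Normal(-73/105, 6/7)
obs 6: x=3/4 → posterior Normal(-265/456, 15/19)
obs 7: x=-3/2 → posterior Normal(-319/492, 30/41)
obs 8: x=1/2 → posterior Normal(-301/528, 15/22)
obs 9: x=-4 → posterior Normal(-445/564, 30/47)

-445/564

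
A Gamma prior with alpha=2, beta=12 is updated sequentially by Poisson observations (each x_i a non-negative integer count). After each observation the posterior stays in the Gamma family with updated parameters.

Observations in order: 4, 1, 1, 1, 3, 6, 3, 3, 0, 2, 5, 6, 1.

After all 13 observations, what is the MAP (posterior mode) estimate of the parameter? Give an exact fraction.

37/25

obs 1: x=4 → posterior Gamma(6, 13)
obs 2: x=1 → posterior Gamma(7, 14)
obs 3: x=1 → posterior Gamma(8, 15)
obs 4: x=1 → posterior Gamma(9, 16)
obs 5: x=3 → posterior Gamma(12, 17)
obs 6: x=6 → posterior Gamma(18, 18)
obs 7: x=3 → posterior Gamma(21, 19)
obs 8: x=3 → posterior Gamma(24, 20)
obs 9: x=0 → posterior Gamma(24, 21)
obs 10: x=2 → posterior Gamma(26, 22)
obs 11: x=5 → posterior Gamma(31, 23)
obs 12: x=6 → posterior Gamma(37, 24)
obs 13: x=1 → posterior Gamma(38, 25)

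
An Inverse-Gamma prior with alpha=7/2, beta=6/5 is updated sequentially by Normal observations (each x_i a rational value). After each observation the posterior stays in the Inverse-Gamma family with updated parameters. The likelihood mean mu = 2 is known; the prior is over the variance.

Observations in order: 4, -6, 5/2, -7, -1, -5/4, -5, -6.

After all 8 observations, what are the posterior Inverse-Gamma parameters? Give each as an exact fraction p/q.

alpha=15/2, beta=22737/160

obs 1: x=4 → posterior Inverse-Gamma(4, 16/5)
obs 2: x=-6 → posterior Inverse-Gamma(9/2, 176/5)
obs 3: x=5/2 → posterior Inverse-Gamma(5, 1413/40)
obs 4: x=-7 → posterior Inverse-Gamma(11/2, 3033/40)
obs 5: x=-1 → posterior Inverse-Gamma(6, 3213/40)
obs 6: x=-5/4 → posterior Inverse-Gamma(13/2, 13697/160)
obs 7: x=-5 → posterior Inverse-Gamma(7, 17617/160)
obs 8: x=-6 → posterior Inverse-Gamma(15/2, 22737/160)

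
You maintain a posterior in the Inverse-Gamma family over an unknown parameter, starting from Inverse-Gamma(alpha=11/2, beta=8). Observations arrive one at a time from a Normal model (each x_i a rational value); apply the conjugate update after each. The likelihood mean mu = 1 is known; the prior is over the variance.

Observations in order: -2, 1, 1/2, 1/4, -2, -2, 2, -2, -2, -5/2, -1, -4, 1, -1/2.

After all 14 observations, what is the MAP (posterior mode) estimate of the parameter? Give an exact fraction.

63/16

obs 1: x=-2 → posterior Inverse-Gamma(6, 25/2)
obs 2: x=1 → posterior Inverse-Gamma(13/2, 25/2)
obs 3: x=1/2 → posterior Inverse-Gamma(7, 101/8)
obs 4: x=1/4 → posterior Inverse-Gamma(15/2, 413/32)
obs 5: x=-2 → posterior Inverse-Gamma(8, 557/32)
obs 6: x=-2 → posterior Inverse-Gamma(17/2, 701/32)
obs 7: x=2 → posterior Inverse-Gamma(9, 717/32)
obs 8: x=-2 → posterior Inverse-Gamma(19/2, 861/32)
obs 9: x=-2 → posterior Inverse-Gamma(10, 1005/32)
obs 10: x=-5/2 → posterior Inverse-Gamma(21/2, 1201/32)
obs 11: x=-1 → posterior Inverse-Gamma(11, 1265/32)
obs 12: x=-4 → posterior Inverse-Gamma(23/2, 1665/32)
obs 13: x=1 → posterior Inverse-Gamma(12, 1665/32)
obs 14: x=-1/2 → posterior Inverse-Gamma(25/2, 1701/32)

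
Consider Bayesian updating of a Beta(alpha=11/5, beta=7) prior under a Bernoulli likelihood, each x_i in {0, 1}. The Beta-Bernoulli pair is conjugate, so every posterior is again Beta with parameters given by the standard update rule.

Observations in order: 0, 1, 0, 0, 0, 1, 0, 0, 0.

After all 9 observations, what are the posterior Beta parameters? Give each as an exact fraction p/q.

obs 1: x=0 → posterior Beta(11/5, 8)
obs 2: x=1 → posterior Beta(16/5, 8)
obs 3: x=0 → posterior Beta(16/5, 9)
obs 4: x=0 → posterior Beta(16/5, 10)
obs 5: x=0 → posterior Beta(16/5, 11)
obs 6: x=1 → posterior Beta(21/5, 11)
obs 7: x=0 → posterior Beta(21/5, 12)
obs 8: x=0 → posterior Beta(21/5, 13)
obs 9: x=0 → posterior Beta(21/5, 14)

alpha=21/5, beta=14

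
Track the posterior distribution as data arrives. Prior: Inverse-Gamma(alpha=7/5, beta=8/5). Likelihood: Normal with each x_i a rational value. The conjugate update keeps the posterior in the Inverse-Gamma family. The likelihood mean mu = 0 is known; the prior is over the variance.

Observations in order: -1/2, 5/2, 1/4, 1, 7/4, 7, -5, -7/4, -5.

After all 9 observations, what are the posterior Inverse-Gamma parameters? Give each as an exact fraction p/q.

alpha=59/10, beta=9271/160

obs 1: x=-1/2 → posterior Inverse-Gamma(19/10, 69/40)
obs 2: x=5/2 → posterior Inverse-Gamma(12/5, 97/20)
obs 3: x=1/4 → posterior Inverse-Gamma(29/10, 781/160)
obs 4: x=1 → posterior Inverse-Gamma(17/5, 861/160)
obs 5: x=7/4 → posterior Inverse-Gamma(39/10, 553/80)
obs 6: x=7 → posterior Inverse-Gamma(22/5, 2513/80)
obs 7: x=-5 → posterior Inverse-Gamma(49/10, 3513/80)
obs 8: x=-7/4 → posterior Inverse-Gamma(27/5, 7271/160)
obs 9: x=-5 → posterior Inverse-Gamma(59/10, 9271/160)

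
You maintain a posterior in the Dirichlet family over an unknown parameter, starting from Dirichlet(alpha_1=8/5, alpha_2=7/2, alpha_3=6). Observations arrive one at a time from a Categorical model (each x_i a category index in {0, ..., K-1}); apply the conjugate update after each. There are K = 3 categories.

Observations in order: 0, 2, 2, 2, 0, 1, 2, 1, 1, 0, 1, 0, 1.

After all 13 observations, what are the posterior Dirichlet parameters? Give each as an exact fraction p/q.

alpha_1=28/5, alpha_2=17/2, alpha_3=10

obs 1: x=0 → posterior Dirichlet(13/5, 7/2, 6)
obs 2: x=2 → posterior Dirichlet(13/5, 7/2, 7)
obs 3: x=2 → posterior Dirichlet(13/5, 7/2, 8)
obs 4: x=2 → posterior Dirichlet(13/5, 7/2, 9)
obs 5: x=0 → posterior Dirichlet(18/5, 7/2, 9)
obs 6: x=1 → posterior Dirichlet(18/5, 9/2, 9)
obs 7: x=2 → posterior Dirichlet(18/5, 9/2, 10)
obs 8: x=1 → posterior Dirichlet(18/5, 11/2, 10)
obs 9: x=1 → posterior Dirichlet(18/5, 13/2, 10)
obs 10: x=0 → posterior Dirichlet(23/5, 13/2, 10)
obs 11: x=1 → posterior Dirichlet(23/5, 15/2, 10)
obs 12: x=0 → posterior Dirichlet(28/5, 15/2, 10)
obs 13: x=1 → posterior Dirichlet(28/5, 17/2, 10)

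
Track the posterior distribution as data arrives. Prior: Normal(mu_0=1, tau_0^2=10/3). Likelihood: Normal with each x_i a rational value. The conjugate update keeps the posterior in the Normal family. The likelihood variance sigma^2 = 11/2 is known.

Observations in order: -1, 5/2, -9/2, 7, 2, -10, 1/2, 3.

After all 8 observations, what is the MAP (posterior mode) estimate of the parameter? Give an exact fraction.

23/193

obs 1: x=-1 → posterior Normal(13/53, 110/53)
obs 2: x=5/2 → posterior Normal(63/73, 110/73)
obs 3: x=-9/2 → posterior Normal(-9/31, 110/93)
obs 4: x=7 → posterior Normal(1, 110/113)
obs 5: x=2 → posterior Normal(153/133, 110/133)
obs 6: x=-10 → posterior Normal(-47/153, 110/153)
obs 7: x=1/2 → posterior Normal(-37/173, 110/173)
obs 8: x=3 → posterior Normal(23/193, 110/193)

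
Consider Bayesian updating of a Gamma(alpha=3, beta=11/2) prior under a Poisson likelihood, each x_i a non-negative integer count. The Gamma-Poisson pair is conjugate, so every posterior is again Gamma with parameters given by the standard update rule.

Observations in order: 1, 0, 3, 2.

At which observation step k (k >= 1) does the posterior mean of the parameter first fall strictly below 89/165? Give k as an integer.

k = 2

obs 1: x=1 → posterior Gamma(4, 13/2)
obs 2: x=0 → posterior Gamma(4, 15/2)
obs 3: x=3 → posterior Gamma(7, 17/2)
obs 4: x=2 → posterior Gamma(9, 19/2)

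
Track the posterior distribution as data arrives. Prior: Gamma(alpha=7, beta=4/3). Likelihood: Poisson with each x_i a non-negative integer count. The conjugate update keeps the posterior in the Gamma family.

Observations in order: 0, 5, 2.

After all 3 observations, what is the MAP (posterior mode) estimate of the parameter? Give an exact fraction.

obs 1: x=0 → posterior Gamma(7, 7/3)
obs 2: x=5 → posterior Gamma(12, 10/3)
obs 3: x=2 → posterior Gamma(14, 13/3)

3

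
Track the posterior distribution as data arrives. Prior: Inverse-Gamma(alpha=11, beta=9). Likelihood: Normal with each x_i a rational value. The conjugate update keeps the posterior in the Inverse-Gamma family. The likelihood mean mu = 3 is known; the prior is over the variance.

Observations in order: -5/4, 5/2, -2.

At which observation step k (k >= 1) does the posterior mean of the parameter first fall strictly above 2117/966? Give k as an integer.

k = 3

obs 1: x=-5/4 → posterior Inverse-Gamma(23/2, 577/32)
obs 2: x=5/2 → posterior Inverse-Gamma(12, 581/32)
obs 3: x=-2 → posterior Inverse-Gamma(25/2, 981/32)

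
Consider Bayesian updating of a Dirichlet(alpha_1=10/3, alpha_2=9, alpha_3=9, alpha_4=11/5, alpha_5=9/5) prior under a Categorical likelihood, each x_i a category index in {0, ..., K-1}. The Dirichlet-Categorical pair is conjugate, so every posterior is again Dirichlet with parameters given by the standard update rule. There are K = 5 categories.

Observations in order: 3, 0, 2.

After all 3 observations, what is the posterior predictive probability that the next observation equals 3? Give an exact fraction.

48/425

obs 1: x=3 → posterior Dirichlet(10/3, 9, 9, 16/5, 9/5)
obs 2: x=0 → posterior Dirichlet(13/3, 9, 9, 16/5, 9/5)
obs 3: x=2 → posterior Dirichlet(13/3, 9, 10, 16/5, 9/5)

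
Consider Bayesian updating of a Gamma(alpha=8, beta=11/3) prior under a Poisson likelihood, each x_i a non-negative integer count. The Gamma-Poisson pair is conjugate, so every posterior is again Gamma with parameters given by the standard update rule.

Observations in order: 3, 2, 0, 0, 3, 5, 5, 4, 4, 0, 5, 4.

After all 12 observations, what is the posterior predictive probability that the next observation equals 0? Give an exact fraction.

obs 1: x=3 → posterior Gamma(11, 14/3)
obs 2: x=2 → posterior Gamma(13, 17/3)
obs 3: x=0 → posterior Gamma(13, 20/3)
obs 4: x=0 → posterior Gamma(13, 23/3)
obs 5: x=3 → posterior Gamma(16, 26/3)
obs 6: x=5 → posterior Gamma(21, 29/3)
obs 7: x=5 → posterior Gamma(26, 32/3)
obs 8: x=4 → posterior Gamma(30, 35/3)
obs 9: x=4 → posterior Gamma(34, 38/3)
obs 10: x=0 → posterior Gamma(34, 41/3)
obs 11: x=5 → posterior Gamma(39, 44/3)
obs 12: x=4 → posterior Gamma(43, 47/3)

794708560552308362507026214655083140659880205559381016431673633560574223/11368683772161602973937988281250000000000000000000000000000000000000000000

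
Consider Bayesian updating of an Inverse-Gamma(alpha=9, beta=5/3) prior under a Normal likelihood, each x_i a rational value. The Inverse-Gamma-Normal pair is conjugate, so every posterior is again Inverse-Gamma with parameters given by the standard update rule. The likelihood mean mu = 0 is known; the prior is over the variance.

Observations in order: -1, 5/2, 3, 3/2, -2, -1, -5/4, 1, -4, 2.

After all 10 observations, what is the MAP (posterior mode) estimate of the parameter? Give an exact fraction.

obs 1: x=-1 → posterior Inverse-Gamma(19/2, 13/6)
obs 2: x=5/2 → posterior Inverse-Gamma(10, 127/24)
obs 3: x=3 → posterior Inverse-Gamma(21/2, 235/24)
obs 4: x=3/2 → posterior Inverse-Gamma(11, 131/12)
obs 5: x=-2 → posterior Inverse-Gamma(23/2, 155/12)
obs 6: x=-1 → posterior Inverse-Gamma(12, 161/12)
obs 7: x=-5/4 → posterior Inverse-Gamma(25/2, 1363/96)
obs 8: x=1 → posterior Inverse-Gamma(13, 1411/96)
obs 9: x=-4 → posterior Inverse-Gamma(27/2, 2179/96)
obs 10: x=2 → posterior Inverse-Gamma(14, 2371/96)

2371/1440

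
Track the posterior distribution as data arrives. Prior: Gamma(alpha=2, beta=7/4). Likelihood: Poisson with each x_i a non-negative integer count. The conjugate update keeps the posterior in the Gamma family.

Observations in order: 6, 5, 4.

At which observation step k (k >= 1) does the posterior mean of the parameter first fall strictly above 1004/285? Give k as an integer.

k = 3

obs 1: x=6 → posterior Gamma(8, 11/4)
obs 2: x=5 → posterior Gamma(13, 15/4)
obs 3: x=4 → posterior Gamma(17, 19/4)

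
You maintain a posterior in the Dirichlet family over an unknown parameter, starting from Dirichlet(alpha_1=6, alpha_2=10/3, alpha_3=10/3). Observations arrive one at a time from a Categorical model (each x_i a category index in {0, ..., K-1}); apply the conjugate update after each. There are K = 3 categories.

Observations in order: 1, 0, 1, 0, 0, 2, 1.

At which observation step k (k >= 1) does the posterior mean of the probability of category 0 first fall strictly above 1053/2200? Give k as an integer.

obs 1: x=1 → posterior Dirichlet(6, 13/3, 10/3)
obs 2: x=0 → posterior Dirichlet(7, 13/3, 10/3)
obs 3: x=1 → posterior Dirichlet(7, 16/3, 10/3)
obs 4: x=0 → posterior Dirichlet(8, 16/3, 10/3)
obs 5: x=0 → posterior Dirichlet(9, 16/3, 10/3)
obs 6: x=2 → posterior Dirichlet(9, 16/3, 13/3)
obs 7: x=1 → posterior Dirichlet(9, 19/3, 13/3)

k = 4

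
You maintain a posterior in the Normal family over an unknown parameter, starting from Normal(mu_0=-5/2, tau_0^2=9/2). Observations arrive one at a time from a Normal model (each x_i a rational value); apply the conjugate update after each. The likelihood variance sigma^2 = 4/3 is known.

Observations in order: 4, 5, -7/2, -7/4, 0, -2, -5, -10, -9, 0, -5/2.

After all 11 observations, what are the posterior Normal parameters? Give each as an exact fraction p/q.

mu_0=-2753/1220, tau_0^2=36/305

obs 1: x=4 → posterior Normal(88/35, 36/35)
obs 2: x=5 → posterior Normal(223/62, 18/31)
obs 3: x=-7/2 → posterior Normal(257/178, 36/89)
obs 4: x=-7/4 → posterior Normal(325/464, 9/29)
obs 5: x=0 → posterior Normal(25/44, 36/143)
obs 6: x=-2 → posterior Normal(109/680, 18/85)
obs 7: x=-5 → posterior Normal(-431/788, 36/197)
obs 8: x=-10 → posterior Normal(-1511/896, 9/56)
obs 9: x=-9 → posterior Normal(-2483/1004, 36/251)
obs 10: x=0 → posterior Normal(-2483/1112, 18/139)
obs 11: x=-5/2 → posterior Normal(-2753/1220, 36/305)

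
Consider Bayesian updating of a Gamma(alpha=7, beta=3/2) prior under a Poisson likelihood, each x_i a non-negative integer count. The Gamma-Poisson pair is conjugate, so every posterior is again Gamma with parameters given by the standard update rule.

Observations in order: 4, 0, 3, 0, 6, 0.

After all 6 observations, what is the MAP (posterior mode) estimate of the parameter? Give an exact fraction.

38/15

obs 1: x=4 → posterior Gamma(11, 5/2)
obs 2: x=0 → posterior Gamma(11, 7/2)
obs 3: x=3 → posterior Gamma(14, 9/2)
obs 4: x=0 → posterior Gamma(14, 11/2)
obs 5: x=6 → posterior Gamma(20, 13/2)
obs 6: x=0 → posterior Gamma(20, 15/2)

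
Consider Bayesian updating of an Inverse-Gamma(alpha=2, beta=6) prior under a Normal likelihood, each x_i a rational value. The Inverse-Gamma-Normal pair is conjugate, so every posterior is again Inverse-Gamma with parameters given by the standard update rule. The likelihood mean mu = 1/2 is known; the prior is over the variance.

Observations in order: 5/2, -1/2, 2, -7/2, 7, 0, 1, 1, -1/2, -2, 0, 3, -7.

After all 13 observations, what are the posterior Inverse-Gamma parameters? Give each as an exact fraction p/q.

alpha=17/2, beta=593/8

obs 1: x=5/2 → posterior Inverse-Gamma(5/2, 8)
obs 2: x=-1/2 → posterior Inverse-Gamma(3, 17/2)
obs 3: x=2 → posterior Inverse-Gamma(7/2, 77/8)
obs 4: x=-7/2 → posterior Inverse-Gamma(4, 141/8)
obs 5: x=7 → posterior Inverse-Gamma(9/2, 155/4)
obs 6: x=0 → posterior Inverse-Gamma(5, 311/8)
obs 7: x=1 → posterior Inverse-Gamma(11/2, 39)
obs 8: x=1 → posterior Inverse-Gamma(6, 313/8)
obs 9: x=-1/2 → posterior Inverse-Gamma(13/2, 317/8)
obs 10: x=-2 → posterior Inverse-Gamma(7, 171/4)
obs 11: x=0 → posterior Inverse-Gamma(15/2, 343/8)
obs 12: x=3 → posterior Inverse-Gamma(8, 46)
obs 13: x=-7 → posterior Inverse-Gamma(17/2, 593/8)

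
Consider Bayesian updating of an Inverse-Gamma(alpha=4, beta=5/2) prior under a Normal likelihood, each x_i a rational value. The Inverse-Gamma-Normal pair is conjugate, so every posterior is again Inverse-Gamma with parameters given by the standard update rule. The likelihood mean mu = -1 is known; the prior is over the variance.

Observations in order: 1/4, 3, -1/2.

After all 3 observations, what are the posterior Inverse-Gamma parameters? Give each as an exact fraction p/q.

alpha=11/2, beta=365/32

obs 1: x=1/4 → posterior Inverse-Gamma(9/2, 105/32)
obs 2: x=3 → posterior Inverse-Gamma(5, 361/32)
obs 3: x=-1/2 → posterior Inverse-Gamma(11/2, 365/32)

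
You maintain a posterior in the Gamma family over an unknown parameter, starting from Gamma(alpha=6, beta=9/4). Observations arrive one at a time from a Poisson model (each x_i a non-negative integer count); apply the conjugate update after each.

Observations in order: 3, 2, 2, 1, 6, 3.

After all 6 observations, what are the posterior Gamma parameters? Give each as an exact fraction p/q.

obs 1: x=3 → posterior Gamma(9, 13/4)
obs 2: x=2 → posterior Gamma(11, 17/4)
obs 3: x=2 → posterior Gamma(13, 21/4)
obs 4: x=1 → posterior Gamma(14, 25/4)
obs 5: x=6 → posterior Gamma(20, 29/4)
obs 6: x=3 → posterior Gamma(23, 33/4)

alpha=23, beta=33/4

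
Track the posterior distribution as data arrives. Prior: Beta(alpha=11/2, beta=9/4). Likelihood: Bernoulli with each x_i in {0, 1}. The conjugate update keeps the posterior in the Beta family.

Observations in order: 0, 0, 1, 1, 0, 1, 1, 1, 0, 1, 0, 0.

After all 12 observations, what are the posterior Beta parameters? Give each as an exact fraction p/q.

alpha=23/2, beta=33/4

obs 1: x=0 → posterior Beta(11/2, 13/4)
obs 2: x=0 → posterior Beta(11/2, 17/4)
obs 3: x=1 → posterior Beta(13/2, 17/4)
obs 4: x=1 → posterior Beta(15/2, 17/4)
obs 5: x=0 → posterior Beta(15/2, 21/4)
obs 6: x=1 → posterior Beta(17/2, 21/4)
obs 7: x=1 → posterior Beta(19/2, 21/4)
obs 8: x=1 → posterior Beta(21/2, 21/4)
obs 9: x=0 → posterior Beta(21/2, 25/4)
obs 10: x=1 → posterior Beta(23/2, 25/4)
obs 11: x=0 → posterior Beta(23/2, 29/4)
obs 12: x=0 → posterior Beta(23/2, 33/4)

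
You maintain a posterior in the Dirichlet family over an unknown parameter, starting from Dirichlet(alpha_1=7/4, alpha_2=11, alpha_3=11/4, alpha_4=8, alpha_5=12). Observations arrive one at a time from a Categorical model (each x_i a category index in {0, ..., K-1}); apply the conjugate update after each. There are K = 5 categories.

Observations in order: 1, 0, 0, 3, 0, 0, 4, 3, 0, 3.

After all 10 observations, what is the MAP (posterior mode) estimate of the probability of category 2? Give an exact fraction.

7/162

obs 1: x=1 → posterior Dirichlet(7/4, 12, 11/4, 8, 12)
obs 2: x=0 → posterior Dirichlet(11/4, 12, 11/4, 8, 12)
obs 3: x=0 → posterior Dirichlet(15/4, 12, 11/4, 8, 12)
obs 4: x=3 → posterior Dirichlet(15/4, 12, 11/4, 9, 12)
obs 5: x=0 → posterior Dirichlet(19/4, 12, 11/4, 9, 12)
obs 6: x=0 → posterior Dirichlet(23/4, 12, 11/4, 9, 12)
obs 7: x=4 → posterior Dirichlet(23/4, 12, 11/4, 9, 13)
obs 8: x=3 → posterior Dirichlet(23/4, 12, 11/4, 10, 13)
obs 9: x=0 → posterior Dirichlet(27/4, 12, 11/4, 10, 13)
obs 10: x=3 → posterior Dirichlet(27/4, 12, 11/4, 11, 13)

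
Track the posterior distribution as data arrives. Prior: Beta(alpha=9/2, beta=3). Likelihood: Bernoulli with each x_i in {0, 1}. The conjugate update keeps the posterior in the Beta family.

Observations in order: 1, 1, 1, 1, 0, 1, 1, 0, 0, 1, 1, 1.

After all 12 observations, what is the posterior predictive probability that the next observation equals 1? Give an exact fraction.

9/13

obs 1: x=1 → posterior Beta(11/2, 3)
obs 2: x=1 → posterior Beta(13/2, 3)
obs 3: x=1 → posterior Beta(15/2, 3)
obs 4: x=1 → posterior Beta(17/2, 3)
obs 5: x=0 → posterior Beta(17/2, 4)
obs 6: x=1 → posterior Beta(19/2, 4)
obs 7: x=1 → posterior Beta(21/2, 4)
obs 8: x=0 → posterior Beta(21/2, 5)
obs 9: x=0 → posterior Beta(21/2, 6)
obs 10: x=1 → posterior Beta(23/2, 6)
obs 11: x=1 → posterior Beta(25/2, 6)
obs 12: x=1 → posterior Beta(27/2, 6)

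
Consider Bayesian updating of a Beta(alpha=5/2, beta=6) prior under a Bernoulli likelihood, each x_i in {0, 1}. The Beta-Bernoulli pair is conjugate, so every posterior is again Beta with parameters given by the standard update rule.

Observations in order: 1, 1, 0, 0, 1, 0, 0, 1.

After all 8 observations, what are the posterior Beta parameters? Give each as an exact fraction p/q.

obs 1: x=1 → posterior Beta(7/2, 6)
obs 2: x=1 → posterior Beta(9/2, 6)
obs 3: x=0 → posterior Beta(9/2, 7)
obs 4: x=0 → posterior Beta(9/2, 8)
obs 5: x=1 → posterior Beta(11/2, 8)
obs 6: x=0 → posterior Beta(11/2, 9)
obs 7: x=0 → posterior Beta(11/2, 10)
obs 8: x=1 → posterior Beta(13/2, 10)

alpha=13/2, beta=10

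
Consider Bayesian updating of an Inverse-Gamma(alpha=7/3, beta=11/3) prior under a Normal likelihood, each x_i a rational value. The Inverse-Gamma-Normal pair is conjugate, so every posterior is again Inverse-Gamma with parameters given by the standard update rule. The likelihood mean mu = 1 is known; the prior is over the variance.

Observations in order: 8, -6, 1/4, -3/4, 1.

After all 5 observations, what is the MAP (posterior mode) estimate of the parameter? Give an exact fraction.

obs 1: x=8 → posterior Inverse-Gamma(17/6, 169/6)
obs 2: x=-6 → posterior Inverse-Gamma(10/3, 158/3)
obs 3: x=1/4 → posterior Inverse-Gamma(23/6, 5083/96)
obs 4: x=-3/4 → posterior Inverse-Gamma(13/3, 2615/48)
obs 5: x=1 → posterior Inverse-Gamma(29/6, 2615/48)

523/56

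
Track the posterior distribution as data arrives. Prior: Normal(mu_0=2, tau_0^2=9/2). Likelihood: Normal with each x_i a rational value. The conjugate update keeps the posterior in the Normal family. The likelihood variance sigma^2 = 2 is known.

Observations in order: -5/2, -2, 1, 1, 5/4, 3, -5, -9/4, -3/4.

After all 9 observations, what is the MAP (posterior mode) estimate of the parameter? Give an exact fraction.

-193/340

obs 1: x=-5/2 → posterior Normal(-29/26, 18/13)
obs 2: x=-2 → posterior Normal(-65/44, 9/11)
obs 3: x=1 → posterior Normal(-47/62, 18/31)
obs 4: x=1 → posterior Normal(-29/80, 9/20)
obs 5: x=5/4 → posterior Normal(-13/196, 18/49)
obs 6: x=3 → posterior Normal(95/232, 9/29)
obs 7: x=-5 → posterior Normal(-85/268, 18/67)
obs 8: x=-9/4 → posterior Normal(-83/152, 9/38)
obs 9: x=-3/4 → posterior Normal(-193/340, 18/85)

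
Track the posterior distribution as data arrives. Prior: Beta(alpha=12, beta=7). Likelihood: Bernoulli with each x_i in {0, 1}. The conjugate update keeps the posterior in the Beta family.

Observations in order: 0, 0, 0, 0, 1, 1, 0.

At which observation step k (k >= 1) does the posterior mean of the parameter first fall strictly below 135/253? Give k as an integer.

obs 1: x=0 → posterior Beta(12, 8)
obs 2: x=0 → posterior Beta(12, 9)
obs 3: x=0 → posterior Beta(12, 10)
obs 4: x=0 → posterior Beta(12, 11)
obs 5: x=1 → posterior Beta(13, 11)
obs 6: x=1 → posterior Beta(14, 11)
obs 7: x=0 → posterior Beta(14, 12)

k = 4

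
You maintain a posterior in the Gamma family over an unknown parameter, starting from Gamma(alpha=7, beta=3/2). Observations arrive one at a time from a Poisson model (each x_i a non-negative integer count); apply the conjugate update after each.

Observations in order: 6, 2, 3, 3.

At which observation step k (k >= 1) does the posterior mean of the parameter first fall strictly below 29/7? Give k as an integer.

k = 3

obs 1: x=6 → posterior Gamma(13, 5/2)
obs 2: x=2 → posterior Gamma(15, 7/2)
obs 3: x=3 → posterior Gamma(18, 9/2)
obs 4: x=3 → posterior Gamma(21, 11/2)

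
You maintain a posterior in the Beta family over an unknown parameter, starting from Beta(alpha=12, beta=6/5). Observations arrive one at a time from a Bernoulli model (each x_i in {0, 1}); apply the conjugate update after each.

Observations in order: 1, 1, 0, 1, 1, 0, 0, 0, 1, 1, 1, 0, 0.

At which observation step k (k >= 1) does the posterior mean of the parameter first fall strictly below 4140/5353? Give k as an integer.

obs 1: x=1 → posterior Beta(13, 6/5)
obs 2: x=1 → posterior Beta(14, 6/5)
obs 3: x=0 → posterior Beta(14, 11/5)
obs 4: x=1 → posterior Beta(15, 11/5)
obs 5: x=1 → posterior Beta(16, 11/5)
obs 6: x=0 → posterior Beta(16, 16/5)
obs 7: x=0 → posterior Beta(16, 21/5)
obs 8: x=0 → posterior Beta(16, 26/5)
obs 9: x=1 → posterior Beta(17, 26/5)
obs 10: x=1 → posterior Beta(18, 26/5)
obs 11: x=1 → posterior Beta(19, 26/5)
obs 12: x=0 → posterior Beta(19, 31/5)
obs 13: x=0 → posterior Beta(19, 36/5)

k = 8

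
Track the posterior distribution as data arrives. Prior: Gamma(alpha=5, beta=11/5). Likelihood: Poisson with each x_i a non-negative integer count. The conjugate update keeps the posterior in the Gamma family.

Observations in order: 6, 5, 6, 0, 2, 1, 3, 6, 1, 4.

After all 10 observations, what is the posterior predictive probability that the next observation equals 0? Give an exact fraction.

obs 1: x=6 → posterior Gamma(11, 16/5)
obs 2: x=5 → posterior Gamma(16, 21/5)
obs 3: x=6 → posterior Gamma(22, 26/5)
obs 4: x=0 → posterior Gamma(22, 31/5)
obs 5: x=2 → posterior Gamma(24, 36/5)
obs 6: x=1 → posterior Gamma(25, 41/5)
obs 7: x=3 → posterior Gamma(28, 46/5)
obs 8: x=6 → posterior Gamma(34, 51/5)
obs 9: x=1 → posterior Gamma(35, 56/5)
obs 10: x=4 → posterior Gamma(39, 61/5)

4244861897142842325845994363322721652637918676158764075736824400853941/91667098733291651241829127129362161315012438274710525534598384777691136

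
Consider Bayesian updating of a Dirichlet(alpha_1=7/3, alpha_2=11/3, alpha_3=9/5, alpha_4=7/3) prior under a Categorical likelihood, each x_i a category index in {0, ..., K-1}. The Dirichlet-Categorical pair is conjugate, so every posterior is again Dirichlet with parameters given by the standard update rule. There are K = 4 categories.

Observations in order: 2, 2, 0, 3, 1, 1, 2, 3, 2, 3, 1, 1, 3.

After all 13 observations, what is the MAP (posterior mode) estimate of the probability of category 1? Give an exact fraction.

100/287

obs 1: x=2 → posterior Dirichlet(7/3, 11/3, 14/5, 7/3)
obs 2: x=2 → posterior Dirichlet(7/3, 11/3, 19/5, 7/3)
obs 3: x=0 → posterior Dirichlet(10/3, 11/3, 19/5, 7/3)
obs 4: x=3 → posterior Dirichlet(10/3, 11/3, 19/5, 10/3)
obs 5: x=1 → posterior Dirichlet(10/3, 14/3, 19/5, 10/3)
obs 6: x=1 → posterior Dirichlet(10/3, 17/3, 19/5, 10/3)
obs 7: x=2 → posterior Dirichlet(10/3, 17/3, 24/5, 10/3)
obs 8: x=3 → posterior Dirichlet(10/3, 17/3, 24/5, 13/3)
obs 9: x=2 → posterior Dirichlet(10/3, 17/3, 29/5, 13/3)
obs 10: x=3 → posterior Dirichlet(10/3, 17/3, 29/5, 16/3)
obs 11: x=1 → posterior Dirichlet(10/3, 20/3, 29/5, 16/3)
obs 12: x=1 → posterior Dirichlet(10/3, 23/3, 29/5, 16/3)
obs 13: x=3 → posterior Dirichlet(10/3, 23/3, 29/5, 19/3)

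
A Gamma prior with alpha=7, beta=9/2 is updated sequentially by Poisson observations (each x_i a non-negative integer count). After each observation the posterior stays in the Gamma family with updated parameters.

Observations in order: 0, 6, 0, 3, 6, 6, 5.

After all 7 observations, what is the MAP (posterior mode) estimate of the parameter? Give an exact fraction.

64/23

obs 1: x=0 → posterior Gamma(7, 11/2)
obs 2: x=6 → posterior Gamma(13, 13/2)
obs 3: x=0 → posterior Gamma(13, 15/2)
obs 4: x=3 → posterior Gamma(16, 17/2)
obs 5: x=6 → posterior Gamma(22, 19/2)
obs 6: x=6 → posterior Gamma(28, 21/2)
obs 7: x=5 → posterior Gamma(33, 23/2)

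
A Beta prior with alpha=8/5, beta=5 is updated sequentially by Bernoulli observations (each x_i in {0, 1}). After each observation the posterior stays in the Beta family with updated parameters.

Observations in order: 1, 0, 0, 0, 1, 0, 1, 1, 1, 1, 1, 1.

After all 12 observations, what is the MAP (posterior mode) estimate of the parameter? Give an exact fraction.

43/83

obs 1: x=1 → posterior Beta(13/5, 5)
obs 2: x=0 → posterior Beta(13/5, 6)
obs 3: x=0 → posterior Beta(13/5, 7)
obs 4: x=0 → posterior Beta(13/5, 8)
obs 5: x=1 → posterior Beta(18/5, 8)
obs 6: x=0 → posterior Beta(18/5, 9)
obs 7: x=1 → posterior Beta(23/5, 9)
obs 8: x=1 → posterior Beta(28/5, 9)
obs 9: x=1 → posterior Beta(33/5, 9)
obs 10: x=1 → posterior Beta(38/5, 9)
obs 11: x=1 → posterior Beta(43/5, 9)
obs 12: x=1 → posterior Beta(48/5, 9)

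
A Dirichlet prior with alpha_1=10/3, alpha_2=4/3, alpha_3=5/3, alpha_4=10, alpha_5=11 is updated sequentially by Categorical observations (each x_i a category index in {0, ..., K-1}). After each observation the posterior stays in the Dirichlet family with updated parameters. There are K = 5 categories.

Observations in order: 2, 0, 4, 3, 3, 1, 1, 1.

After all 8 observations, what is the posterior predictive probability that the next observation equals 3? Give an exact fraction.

18/53

obs 1: x=2 → posterior Dirichlet(10/3, 4/3, 8/3, 10, 11)
obs 2: x=0 → posterior Dirichlet(13/3, 4/3, 8/3, 10, 11)
obs 3: x=4 → posterior Dirichlet(13/3, 4/3, 8/3, 10, 12)
obs 4: x=3 → posterior Dirichlet(13/3, 4/3, 8/3, 11, 12)
obs 5: x=3 → posterior Dirichlet(13/3, 4/3, 8/3, 12, 12)
obs 6: x=1 → posterior Dirichlet(13/3, 7/3, 8/3, 12, 12)
obs 7: x=1 → posterior Dirichlet(13/3, 10/3, 8/3, 12, 12)
obs 8: x=1 → posterior Dirichlet(13/3, 13/3, 8/3, 12, 12)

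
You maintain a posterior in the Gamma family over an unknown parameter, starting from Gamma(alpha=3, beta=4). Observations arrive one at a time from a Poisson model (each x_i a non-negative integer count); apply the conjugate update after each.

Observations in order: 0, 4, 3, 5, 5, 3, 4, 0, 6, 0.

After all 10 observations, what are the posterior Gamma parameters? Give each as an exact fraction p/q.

obs 1: x=0 → posterior Gamma(3, 5)
obs 2: x=4 → posterior Gamma(7, 6)
obs 3: x=3 → posterior Gamma(10, 7)
obs 4: x=5 → posterior Gamma(15, 8)
obs 5: x=5 → posterior Gamma(20, 9)
obs 6: x=3 → posterior Gamma(23, 10)
obs 7: x=4 → posterior Gamma(27, 11)
obs 8: x=0 → posterior Gamma(27, 12)
obs 9: x=6 → posterior Gamma(33, 13)
obs 10: x=0 → posterior Gamma(33, 14)

alpha=33, beta=14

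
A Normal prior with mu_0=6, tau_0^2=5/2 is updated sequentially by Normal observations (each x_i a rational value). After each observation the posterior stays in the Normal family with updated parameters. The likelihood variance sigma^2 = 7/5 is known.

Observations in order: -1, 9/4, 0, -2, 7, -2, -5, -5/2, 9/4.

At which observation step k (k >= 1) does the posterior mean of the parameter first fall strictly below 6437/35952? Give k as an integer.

k = 8

obs 1: x=-1 → posterior Normal(59/39, 35/39)
obs 2: x=9/4 → posterior Normal(461/256, 35/64)
obs 3: x=0 → posterior Normal(461/356, 35/89)
obs 4: x=-2 → posterior Normal(87/152, 35/114)
obs 5: x=7 → posterior Normal(961/556, 35/139)
obs 6: x=-2 → posterior Normal(761/656, 35/164)
obs 7: x=-5 → posterior Normal(29/84, 5/27)
obs 8: x=-5/2 → posterior Normal(11/856, 35/214)
obs 9: x=9/4 → posterior Normal(59/239, 35/239)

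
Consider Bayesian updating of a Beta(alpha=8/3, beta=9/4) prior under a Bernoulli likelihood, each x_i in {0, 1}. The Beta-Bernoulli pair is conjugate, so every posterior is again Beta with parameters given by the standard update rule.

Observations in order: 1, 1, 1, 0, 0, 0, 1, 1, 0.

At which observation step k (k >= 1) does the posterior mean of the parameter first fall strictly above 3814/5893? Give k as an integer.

k = 2

obs 1: x=1 → posterior Beta(11/3, 9/4)
obs 2: x=1 → posterior Beta(14/3, 9/4)
obs 3: x=1 → posterior Beta(17/3, 9/4)
obs 4: x=0 → posterior Beta(17/3, 13/4)
obs 5: x=0 → posterior Beta(17/3, 17/4)
obs 6: x=0 → posterior Beta(17/3, 21/4)
obs 7: x=1 → posterior Beta(20/3, 21/4)
obs 8: x=1 → posterior Beta(23/3, 21/4)
obs 9: x=0 → posterior Beta(23/3, 25/4)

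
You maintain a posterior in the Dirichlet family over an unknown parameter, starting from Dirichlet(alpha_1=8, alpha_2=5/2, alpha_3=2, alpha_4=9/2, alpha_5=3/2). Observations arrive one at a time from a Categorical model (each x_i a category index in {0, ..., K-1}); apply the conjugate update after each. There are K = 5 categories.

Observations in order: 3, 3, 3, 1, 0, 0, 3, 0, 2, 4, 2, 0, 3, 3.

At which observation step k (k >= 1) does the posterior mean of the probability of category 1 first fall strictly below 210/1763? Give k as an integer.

k = 3

obs 1: x=3 → posterior Dirichlet(8, 5/2, 2, 11/2, 3/2)
obs 2: x=3 → posterior Dirichlet(8, 5/2, 2, 13/2, 3/2)
obs 3: x=3 → posterior Dirichlet(8, 5/2, 2, 15/2, 3/2)
obs 4: x=1 → posterior Dirichlet(8, 7/2, 2, 15/2, 3/2)
obs 5: x=0 → posterior Dirichlet(9, 7/2, 2, 15/2, 3/2)
obs 6: x=0 → posterior Dirichlet(10, 7/2, 2, 15/2, 3/2)
obs 7: x=3 → posterior Dirichlet(10, 7/2, 2, 17/2, 3/2)
obs 8: x=0 → posterior Dirichlet(11, 7/2, 2, 17/2, 3/2)
obs 9: x=2 → posterior Dirichlet(11, 7/2, 3, 17/2, 3/2)
obs 10: x=4 → posterior Dirichlet(11, 7/2, 3, 17/2, 5/2)
obs 11: x=2 → posterior Dirichlet(11, 7/2, 4, 17/2, 5/2)
obs 12: x=0 → posterior Dirichlet(12, 7/2, 4, 17/2, 5/2)
obs 13: x=3 → posterior Dirichlet(12, 7/2, 4, 19/2, 5/2)
obs 14: x=3 → posterior Dirichlet(12, 7/2, 4, 21/2, 5/2)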